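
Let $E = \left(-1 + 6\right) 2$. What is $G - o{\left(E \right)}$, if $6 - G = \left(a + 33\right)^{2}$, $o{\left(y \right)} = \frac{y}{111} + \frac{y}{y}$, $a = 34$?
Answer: $- \frac{497734}{111} \approx -4484.1$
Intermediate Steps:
$E = 10$ ($E = 5 \cdot 2 = 10$)
$o{\left(y \right)} = 1 + \frac{y}{111}$ ($o{\left(y \right)} = y \frac{1}{111} + 1 = \frac{y}{111} + 1 = 1 + \frac{y}{111}$)
$G = -4483$ ($G = 6 - \left(34 + 33\right)^{2} = 6 - 67^{2} = 6 - 4489 = -4483$)
$G - o{\left(E \right)} = -4483 - \left(1 + \frac{1}{111} \cdot 10\right) = -4483 - \left(1 + \frac{10}{111}\right) = -4483 - \frac{121}{111} = - \frac{497734}{111}$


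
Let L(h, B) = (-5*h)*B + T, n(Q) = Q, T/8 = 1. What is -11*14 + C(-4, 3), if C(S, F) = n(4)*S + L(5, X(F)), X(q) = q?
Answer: -237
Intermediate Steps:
T = 8 (T = 8*1 = 8)
L(h, B) = 8 - 5*B*h (L(h, B) = (-5*h)*B + 8 = -5*B*h + 8 = 8 - 5*B*h)
C(S, F) = 8 - 25*F + 4*S (C(S, F) = 4*S + (8 - 5*F*5) = 4*S + (8 - 25*F) = 8 - 25*F + 4*S)
-11*14 + C(-4, 3) = -11*14 + (8 - 25*3 + 4*(-4)) = -154 + (8 - 75 - 16) = -154 - 83 = -237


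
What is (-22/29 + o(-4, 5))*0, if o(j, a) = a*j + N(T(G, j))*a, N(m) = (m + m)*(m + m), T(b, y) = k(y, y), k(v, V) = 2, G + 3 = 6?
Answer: 0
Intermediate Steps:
G = 3 (G = -3 + 6 = 3)
T(b, y) = 2
N(m) = 4*m² (N(m) = (2*m)*(2*m) = 4*m²)
o(j, a) = 16*a + a*j (o(j, a) = a*j + (4*2²)*a = a*j + (4*4)*a = a*j + 16*a = 16*a + a*j)
(-22/29 + o(-4, 5))*0 = (-22/29 + 5*(16 - 4))*0 = (-22*1/29 + 5*12)*0 = (-22/29 + 60)*0 = (1718/29)*0 = 0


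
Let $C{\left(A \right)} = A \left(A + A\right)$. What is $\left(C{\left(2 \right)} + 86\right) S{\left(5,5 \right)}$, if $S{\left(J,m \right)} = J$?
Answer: $470$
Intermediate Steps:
$C{\left(A \right)} = 2 A^{2}$ ($C{\left(A \right)} = A 2 A = 2 A^{2}$)
$\left(C{\left(2 \right)} + 86\right) S{\left(5,5 \right)} = \left(2 \cdot 2^{2} + 86\right) 5 = \left(2 \cdot 4 + 86\right) 5 = \left(8 + 86\right) 5 = 94 \cdot 5 = 470$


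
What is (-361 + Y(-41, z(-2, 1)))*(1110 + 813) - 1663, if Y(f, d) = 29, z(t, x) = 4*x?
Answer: -640099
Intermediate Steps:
(-361 + Y(-41, z(-2, 1)))*(1110 + 813) - 1663 = (-361 + 29)*(1110 + 813) - 1663 = -332*1923 - 1663 = -638436 - 1663 = -640099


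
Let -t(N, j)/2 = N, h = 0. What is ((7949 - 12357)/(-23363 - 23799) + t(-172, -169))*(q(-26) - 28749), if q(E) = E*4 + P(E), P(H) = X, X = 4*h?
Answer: -234115204004/23581 ≈ -9.9281e+6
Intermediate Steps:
t(N, j) = -2*N
X = 0 (X = 4*0 = 0)
P(H) = 0
q(E) = 4*E (q(E) = E*4 + 0 = 4*E + 0 = 4*E)
((7949 - 12357)/(-23363 - 23799) + t(-172, -169))*(q(-26) - 28749) = ((7949 - 12357)/(-23363 - 23799) - 2*(-172))*(4*(-26) - 28749) = (-4408/(-47162) + 344)*(-104 - 28749) = (-4408*(-1/47162) + 344)*(-28853) = (2204/23581 + 344)*(-28853) = (8114068/23581)*(-28853) = -234115204004/23581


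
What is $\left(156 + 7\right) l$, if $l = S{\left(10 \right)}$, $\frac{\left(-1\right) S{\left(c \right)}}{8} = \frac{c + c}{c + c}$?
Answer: $-1304$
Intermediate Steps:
$S{\left(c \right)} = -8$ ($S{\left(c \right)} = - 8 \frac{c + c}{c + c} = - 8 \frac{2 c}{2 c} = - 8 \cdot 2 c \frac{1}{2 c} = \left(-8\right) 1 = -8$)
$l = -8$
$\left(156 + 7\right) l = \left(156 + 7\right) \left(-8\right) = 163 \left(-8\right) = -1304$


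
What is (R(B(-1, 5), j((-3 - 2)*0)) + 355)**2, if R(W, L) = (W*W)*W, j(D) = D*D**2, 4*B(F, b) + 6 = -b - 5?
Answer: 84681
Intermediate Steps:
B(F, b) = -11/4 - b/4 (B(F, b) = -3/2 + (-b - 5)/4 = -3/2 + (-5 - b)/4 = -3/2 + (-5/4 - b/4) = -11/4 - b/4)
j(D) = D**3
R(W, L) = W**3 (R(W, L) = W**2*W = W**3)
(R(B(-1, 5), j((-3 - 2)*0)) + 355)**2 = ((-11/4 - 1/4*5)**3 + 355)**2 = ((-11/4 - 5/4)**3 + 355)**2 = ((-4)**3 + 355)**2 = (-64 + 355)**2 = 291**2 = 84681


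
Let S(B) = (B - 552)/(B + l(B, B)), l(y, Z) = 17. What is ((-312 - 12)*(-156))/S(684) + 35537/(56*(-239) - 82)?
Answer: 39759482285/148126 ≈ 2.6842e+5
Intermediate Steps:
S(B) = (-552 + B)/(17 + B) (S(B) = (B - 552)/(B + 17) = (-552 + B)/(17 + B))
((-312 - 12)*(-156))/S(684) + 35537/(56*(-239) - 82) = ((-312 - 12)*(-156))/(((-552 + 684)/(17 + 684))) + 35537/(56*(-239) - 82) = (-324*(-156))/((132/701)) + 35537/(-13384 - 82) = 50544/(((1/701)*132)) + 35537/(-13466) = 50544/(132/701) + 35537*(-1/13466) = 50544*(701/132) - 35537/13466 = 2952612/11 - 35537/13466 = 39759482285/148126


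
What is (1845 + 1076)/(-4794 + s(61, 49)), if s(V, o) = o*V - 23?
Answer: -2921/1828 ≈ -1.5979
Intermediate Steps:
s(V, o) = -23 + V*o (s(V, o) = V*o - 23 = -23 + V*o)
(1845 + 1076)/(-4794 + s(61, 49)) = (1845 + 1076)/(-4794 + (-23 + 61*49)) = 2921/(-4794 + (-23 + 2989)) = 2921/(-4794 + 2966) = 2921/(-1828) = 2921*(-1/1828) = -2921/1828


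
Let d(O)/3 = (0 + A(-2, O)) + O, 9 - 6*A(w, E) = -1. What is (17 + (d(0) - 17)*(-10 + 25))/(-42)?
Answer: 163/42 ≈ 3.8810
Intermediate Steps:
A(w, E) = 5/3 (A(w, E) = 3/2 - ⅙*(-1) = 3/2 + ⅙ = 5/3)
d(O) = 5 + 3*O (d(O) = 3*((0 + 5/3) + O) = 3*(5/3 + O) = 5 + 3*O)
(17 + (d(0) - 17)*(-10 + 25))/(-42) = (17 + ((5 + 3*0) - 17)*(-10 + 25))/(-42) = -(17 + ((5 + 0) - 17)*15)/42 = -(17 + (5 - 17)*15)/42 = -(17 - 12*15)/42 = -(17 - 180)/42 = -1/42*(-163) = 163/42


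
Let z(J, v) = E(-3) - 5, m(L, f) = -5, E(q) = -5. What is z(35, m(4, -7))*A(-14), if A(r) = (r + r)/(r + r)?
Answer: -10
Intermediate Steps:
A(r) = 1 (A(r) = (2*r)/((2*r)) = (2*r)*(1/(2*r)) = 1)
z(J, v) = -10 (z(J, v) = -5 - 5 = -10)
z(35, m(4, -7))*A(-14) = -10*1 = -10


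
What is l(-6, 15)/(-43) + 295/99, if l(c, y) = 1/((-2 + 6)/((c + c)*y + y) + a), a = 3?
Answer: 6212000/2090187 ≈ 2.9720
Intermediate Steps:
l(c, y) = 1/(3 + 4/(y + 2*c*y)) (l(c, y) = 1/((-2 + 6)/((c + c)*y + y) + 3) = 1/(4/((2*c)*y + y) + 3) = 1/(4/(2*c*y + y) + 3) = 1/(4/(y + 2*c*y) + 3) = 1/(3 + 4/(y + 2*c*y)))
l(-6, 15)/(-43) + 295/99 = (15*(1 + 2*(-6))/(4 + 3*15 + 6*(-6)*15))/(-43) + 295/99 = (15*(1 - 12)/(4 + 45 - 540))*(-1/43) + 295*(1/99) = (15*(-11)/(-491))*(-1/43) + 295/99 = (15*(-1/491)*(-11))*(-1/43) + 295/99 = (165/491)*(-1/43) + 295/99 = -165/21113 + 295/99 = 6212000/2090187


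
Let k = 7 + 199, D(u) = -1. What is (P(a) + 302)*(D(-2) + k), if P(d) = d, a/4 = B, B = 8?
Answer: 68470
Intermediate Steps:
a = 32 (a = 4*8 = 32)
k = 206
(P(a) + 302)*(D(-2) + k) = (32 + 302)*(-1 + 206) = 334*205 = 68470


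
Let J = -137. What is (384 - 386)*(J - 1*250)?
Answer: 774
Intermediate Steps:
(384 - 386)*(J - 1*250) = (384 - 386)*(-137 - 1*250) = -2*(-137 - 250) = -2*(-387) = 774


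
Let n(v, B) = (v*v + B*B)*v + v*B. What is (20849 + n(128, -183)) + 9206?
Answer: 6390375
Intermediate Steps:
n(v, B) = B*v + v*(B² + v²) (n(v, B) = (v² + B²)*v + B*v = (B² + v²)*v + B*v = v*(B² + v²) + B*v = B*v + v*(B² + v²))
(20849 + n(128, -183)) + 9206 = (20849 + 128*(-183 + (-183)² + 128²)) + 9206 = (20849 + 128*(-183 + 33489 + 16384)) + 9206 = (20849 + 128*49690) + 9206 = (20849 + 6360320) + 9206 = 6381169 + 9206 = 6390375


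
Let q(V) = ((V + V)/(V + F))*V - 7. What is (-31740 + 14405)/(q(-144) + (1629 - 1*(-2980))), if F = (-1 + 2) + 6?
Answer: -2374895/589002 ≈ -4.0321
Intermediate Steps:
F = 7 (F = 1 + 6 = 7)
q(V) = -7 + 2*V**2/(7 + V) (q(V) = ((V + V)/(V + 7))*V - 7 = ((2*V)/(7 + V))*V - 7 = (2*V/(7 + V))*V - 7 = 2*V**2/(7 + V) - 7 = -7 + 2*V**2/(7 + V))
(-31740 + 14405)/(q(-144) + (1629 - 1*(-2980))) = (-31740 + 14405)/((-49 - 7*(-144) + 2*(-144)**2)/(7 - 144) + (1629 - 1*(-2980))) = -17335/((-49 + 1008 + 2*20736)/(-137) + (1629 + 2980)) = -17335/(-(-49 + 1008 + 41472)/137 + 4609) = -17335/(-1/137*42431 + 4609) = -17335/(-42431/137 + 4609) = -17335/589002/137 = -17335*137/589002 = -2374895/589002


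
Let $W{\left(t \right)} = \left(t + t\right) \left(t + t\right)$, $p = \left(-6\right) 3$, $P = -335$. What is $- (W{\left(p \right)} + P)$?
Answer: $-961$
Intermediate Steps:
$p = -18$
$W{\left(t \right)} = 4 t^{2}$ ($W{\left(t \right)} = 2 t 2 t = 4 t^{2}$)
$- (W{\left(p \right)} + P) = - (4 \left(-18\right)^{2} - 335) = - (4 \cdot 324 - 335) = - (1296 - 335) = \left(-1\right) 961 = -961$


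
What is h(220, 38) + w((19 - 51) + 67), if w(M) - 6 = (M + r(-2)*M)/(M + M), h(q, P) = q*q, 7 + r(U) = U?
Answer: 48402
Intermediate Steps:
r(U) = -7 + U
h(q, P) = q²
w(M) = 2 (w(M) = 6 + (M + (-7 - 2)*M)/(M + M) = 6 + (M - 9*M)/((2*M)) = 6 + (-8*M)*(1/(2*M)) = 6 - 4 = 2)
h(220, 38) + w((19 - 51) + 67) = 220² + 2 = 48400 + 2 = 48402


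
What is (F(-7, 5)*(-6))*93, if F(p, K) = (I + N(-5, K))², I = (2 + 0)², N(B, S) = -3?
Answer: -558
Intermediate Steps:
I = 4 (I = 2² = 4)
F(p, K) = 1 (F(p, K) = (4 - 3)² = 1² = 1)
(F(-7, 5)*(-6))*93 = (1*(-6))*93 = -6*93 = -558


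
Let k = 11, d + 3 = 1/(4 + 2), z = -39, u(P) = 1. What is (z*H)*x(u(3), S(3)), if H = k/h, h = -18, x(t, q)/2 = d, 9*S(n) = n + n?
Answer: -2431/18 ≈ -135.06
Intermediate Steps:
S(n) = 2*n/9 (S(n) = (n + n)/9 = (2*n)/9 = 2*n/9)
d = -17/6 (d = -3 + 1/(4 + 2) = -3 + 1/6 = -3 + ⅙ = -17/6 ≈ -2.8333)
x(t, q) = -17/3 (x(t, q) = 2*(-17/6) = -17/3)
H = -11/18 (H = 11/(-18) = 11*(-1/18) = -11/18 ≈ -0.61111)
(z*H)*x(u(3), S(3)) = -39*(-11/18)*(-17/3) = (143/6)*(-17/3) = -2431/18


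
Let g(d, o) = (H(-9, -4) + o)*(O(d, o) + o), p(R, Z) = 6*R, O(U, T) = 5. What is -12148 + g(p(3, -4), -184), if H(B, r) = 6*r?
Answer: 25084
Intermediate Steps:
g(d, o) = (-24 + o)*(5 + o) (g(d, o) = (6*(-4) + o)*(5 + o) = (-24 + o)*(5 + o))
-12148 + g(p(3, -4), -184) = -12148 + (-120 + (-184)**2 - 19*(-184)) = -12148 + (-120 + 33856 + 3496) = -12148 + 37232 = 25084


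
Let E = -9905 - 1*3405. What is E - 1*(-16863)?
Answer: 3553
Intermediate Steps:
E = -13310 (E = -9905 - 3405 = -13310)
E - 1*(-16863) = -13310 - 1*(-16863) = -13310 + 16863 = 3553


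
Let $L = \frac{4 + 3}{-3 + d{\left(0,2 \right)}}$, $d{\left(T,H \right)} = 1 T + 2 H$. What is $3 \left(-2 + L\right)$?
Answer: $15$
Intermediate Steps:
$d{\left(T,H \right)} = T + 2 H$
$L = 7$ ($L = \frac{4 + 3}{-3 + \left(0 + 2 \cdot 2\right)} = \frac{7}{-3 + \left(0 + 4\right)} = \frac{7}{-3 + 4} = \frac{7}{1} = 7 \cdot 1 = 7$)
$3 \left(-2 + L\right) = 3 \left(-2 + 7\right) = 3 \cdot 5 = 15$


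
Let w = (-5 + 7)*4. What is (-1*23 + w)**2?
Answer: 225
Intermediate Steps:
w = 8 (w = 2*4 = 8)
(-1*23 + w)**2 = (-1*23 + 8)**2 = (-23 + 8)**2 = (-15)**2 = 225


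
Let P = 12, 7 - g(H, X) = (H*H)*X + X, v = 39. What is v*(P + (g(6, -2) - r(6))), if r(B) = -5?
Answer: 3822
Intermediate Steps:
g(H, X) = 7 - X - X*H² (g(H, X) = 7 - ((H*H)*X + X) = 7 - (H²*X + X) = 7 - (X*H² + X) = 7 - (X + X*H²) = 7 + (-X - X*H²) = 7 - X - X*H²)
v*(P + (g(6, -2) - r(6))) = 39*(12 + ((7 - 1*(-2) - 1*(-2)*6²) - 1*(-5))) = 39*(12 + ((7 + 2 - 1*(-2)*36) + 5)) = 39*(12 + ((7 + 2 + 72) + 5)) = 39*(12 + (81 + 5)) = 39*(12 + 86) = 39*98 = 3822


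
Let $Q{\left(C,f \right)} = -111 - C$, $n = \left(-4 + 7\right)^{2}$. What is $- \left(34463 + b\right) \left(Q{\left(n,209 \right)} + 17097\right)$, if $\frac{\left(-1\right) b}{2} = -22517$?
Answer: $-1349620569$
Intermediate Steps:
$n = 9$ ($n = 3^{2} = 9$)
$b = 45034$ ($b = \left(-2\right) \left(-22517\right) = 45034$)
$- \left(34463 + b\right) \left(Q{\left(n,209 \right)} + 17097\right) = - \left(34463 + 45034\right) \left(\left(-111 - 9\right) + 17097\right) = - 79497 \left(\left(-111 - 9\right) + 17097\right) = - 79497 \left(-120 + 17097\right) = - 79497 \cdot 16977 = \left(-1\right) 1349620569 = -1349620569$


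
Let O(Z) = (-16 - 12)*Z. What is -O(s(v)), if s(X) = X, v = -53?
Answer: -1484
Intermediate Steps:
O(Z) = -28*Z
-O(s(v)) = -(-28)*(-53) = -1*1484 = -1484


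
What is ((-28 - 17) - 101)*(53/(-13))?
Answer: 7738/13 ≈ 595.23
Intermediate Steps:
((-28 - 17) - 101)*(53/(-13)) = (-45 - 101)*(53*(-1/13)) = -146*(-53/13) = 7738/13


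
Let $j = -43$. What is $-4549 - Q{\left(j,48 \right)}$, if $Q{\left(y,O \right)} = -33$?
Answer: $-4516$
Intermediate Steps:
$-4549 - Q{\left(j,48 \right)} = -4549 - -33 = -4549 + 33 = -4516$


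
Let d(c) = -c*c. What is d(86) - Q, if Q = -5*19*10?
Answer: -6446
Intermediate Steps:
d(c) = -c²
Q = -950 (Q = -95*10 = -950)
d(86) - Q = -1*86² - 1*(-950) = -1*7396 + 950 = -7396 + 950 = -6446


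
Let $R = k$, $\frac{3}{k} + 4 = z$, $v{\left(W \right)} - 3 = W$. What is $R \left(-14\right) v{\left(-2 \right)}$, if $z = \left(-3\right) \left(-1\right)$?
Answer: $42$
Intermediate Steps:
$v{\left(W \right)} = 3 + W$
$z = 3$
$k = -3$ ($k = \frac{3}{-4 + 3} = \frac{3}{-1} = 3 \left(-1\right) = -3$)
$R = -3$
$R \left(-14\right) v{\left(-2 \right)} = \left(-3\right) \left(-14\right) \left(3 - 2\right) = 42 \cdot 1 = 42$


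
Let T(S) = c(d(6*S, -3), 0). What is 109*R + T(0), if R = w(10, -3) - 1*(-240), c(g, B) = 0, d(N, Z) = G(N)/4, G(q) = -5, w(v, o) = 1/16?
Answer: 418669/16 ≈ 26167.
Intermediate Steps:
w(v, o) = 1/16
d(N, Z) = -5/4
T(S) = 0
R = 3841/16 (R = 1/16 - 1*(-240) = 1/16 + 240 = 3841/16 ≈ 240.06)
109*R + T(0) = 109*(3841/16) + 0 = 418669/16 + 0 = 418669/16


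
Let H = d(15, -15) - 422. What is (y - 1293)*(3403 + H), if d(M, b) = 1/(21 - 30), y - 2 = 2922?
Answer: 43756468/9 ≈ 4.8618e+6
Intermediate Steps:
y = 2924 (y = 2 + 2922 = 2924)
d(M, b) = -⅑ (d(M, b) = 1/(-9) = -⅑)
H = -3799/9 (H = -⅑ - 422 = -3799/9 ≈ -422.11)
(y - 1293)*(3403 + H) = (2924 - 1293)*(3403 - 3799/9) = 1631*(26828/9) = 43756468/9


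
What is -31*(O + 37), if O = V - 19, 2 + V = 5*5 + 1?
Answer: -1302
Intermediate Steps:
V = 24 (V = -2 + (5*5 + 1) = -2 + (25 + 1) = -2 + 26 = 24)
O = 5 (O = 24 - 19 = 5)
-31*(O + 37) = -31*(5 + 37) = -31*42 = -1302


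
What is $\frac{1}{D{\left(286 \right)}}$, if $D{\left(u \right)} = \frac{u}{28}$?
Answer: $\frac{14}{143} \approx 0.097902$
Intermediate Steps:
$D{\left(u \right)} = \frac{u}{28}$ ($D{\left(u \right)} = u \frac{1}{28} = \frac{u}{28}$)
$\frac{1}{D{\left(286 \right)}} = \frac{1}{\frac{1}{28} \cdot 286} = \frac{1}{\frac{143}{14}} = \frac{14}{143}$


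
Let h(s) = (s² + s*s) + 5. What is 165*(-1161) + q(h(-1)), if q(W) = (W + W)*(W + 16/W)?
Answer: -191435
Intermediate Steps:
h(s) = 5 + 2*s² (h(s) = (s² + s²) + 5 = 2*s² + 5 = 5 + 2*s²)
q(W) = 2*W*(W + 16/W) (q(W) = (2*W)*(W + 16/W) = 2*W*(W + 16/W))
165*(-1161) + q(h(-1)) = 165*(-1161) + (32 + 2*(5 + 2*(-1)²)²) = -191565 + (32 + 2*(5 + 2*1)²) = -191565 + (32 + 2*(5 + 2)²) = -191565 + (32 + 2*7²) = -191565 + (32 + 2*49) = -191565 + (32 + 98) = -191565 + 130 = -191435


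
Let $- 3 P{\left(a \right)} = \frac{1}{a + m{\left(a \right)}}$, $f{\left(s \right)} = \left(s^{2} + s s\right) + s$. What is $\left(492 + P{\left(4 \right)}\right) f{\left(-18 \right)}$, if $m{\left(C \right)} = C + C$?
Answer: $\frac{619885}{2} \approx 3.0994 \cdot 10^{5}$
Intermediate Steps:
$f{\left(s \right)} = s + 2 s^{2}$ ($f{\left(s \right)} = \left(s^{2} + s^{2}\right) + s = 2 s^{2} + s = s + 2 s^{2}$)
$m{\left(C \right)} = 2 C$
$P{\left(a \right)} = - \frac{1}{9 a}$ ($P{\left(a \right)} = - \frac{1}{3 \left(a + 2 a\right)} = - \frac{1}{3 \cdot 3 a} = - \frac{\frac{1}{3} \frac{1}{a}}{3} = - \frac{1}{9 a}$)
$\left(492 + P{\left(4 \right)}\right) f{\left(-18 \right)} = \left(492 - \frac{1}{9 \cdot 4}\right) \left(- 18 \left(1 + 2 \left(-18\right)\right)\right) = \left(492 - \frac{1}{36}\right) \left(- 18 \left(1 - 36\right)\right) = \left(492 - \frac{1}{36}\right) \left(\left(-18\right) \left(-35\right)\right) = \frac{17711}{36} \cdot 630 = \frac{619885}{2}$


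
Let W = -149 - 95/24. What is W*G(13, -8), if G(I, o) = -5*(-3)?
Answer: -18355/8 ≈ -2294.4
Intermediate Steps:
G(I, o) = 15
W = -3671/24 (W = -149 - 95*1/24 = -149 - 95/24 = -3671/24 ≈ -152.96)
W*G(13, -8) = -3671/24*15 = -18355/8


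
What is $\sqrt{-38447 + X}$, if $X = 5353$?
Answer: $i \sqrt{33094} \approx 181.92 i$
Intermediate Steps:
$\sqrt{-38447 + X} = \sqrt{-38447 + 5353} = \sqrt{-33094} = i \sqrt{33094}$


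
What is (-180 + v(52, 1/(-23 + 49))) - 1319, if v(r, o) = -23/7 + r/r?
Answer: -10509/7 ≈ -1501.3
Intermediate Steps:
v(r, o) = -16/7 (v(r, o) = -23*⅐ + 1 = -23/7 + 1 = -16/7)
(-180 + v(52, 1/(-23 + 49))) - 1319 = (-180 - 16/7) - 1319 = -1276/7 - 1319 = -10509/7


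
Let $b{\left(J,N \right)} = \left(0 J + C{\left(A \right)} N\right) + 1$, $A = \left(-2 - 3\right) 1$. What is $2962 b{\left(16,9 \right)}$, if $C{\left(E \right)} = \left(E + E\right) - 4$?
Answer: $-370250$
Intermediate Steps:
$A = -5$ ($A = \left(-5\right) 1 = -5$)
$C{\left(E \right)} = -4 + 2 E$ ($C{\left(E \right)} = 2 E - 4 = -4 + 2 E$)
$b{\left(J,N \right)} = 1 - 14 N$ ($b{\left(J,N \right)} = \left(0 J + \left(-4 + 2 \left(-5\right)\right) N\right) + 1 = \left(0 + \left(-4 - 10\right) N\right) + 1 = \left(0 - 14 N\right) + 1 = - 14 N + 1 = 1 - 14 N$)
$2962 b{\left(16,9 \right)} = 2962 \left(1 - 126\right) = 2962 \left(-125\right) = -370250$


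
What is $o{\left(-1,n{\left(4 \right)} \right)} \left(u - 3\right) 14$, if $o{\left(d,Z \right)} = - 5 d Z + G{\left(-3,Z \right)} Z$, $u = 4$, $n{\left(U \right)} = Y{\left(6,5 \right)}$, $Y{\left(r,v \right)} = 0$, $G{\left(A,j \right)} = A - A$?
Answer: $0$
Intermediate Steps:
$G{\left(A,j \right)} = 0$
$n{\left(U \right)} = 0$
$o{\left(d,Z \right)} = - 5 Z d$ ($o{\left(d,Z \right)} = - 5 d Z + 0 Z = - 5 Z d + 0 = - 5 Z d$)
$o{\left(-1,n{\left(4 \right)} \right)} \left(u - 3\right) 14 = \left(-5\right) 0 \left(-1\right) \left(4 - 3\right) 14 = 0 \cdot 1 \cdot 14 = 0 \cdot 14 = 0$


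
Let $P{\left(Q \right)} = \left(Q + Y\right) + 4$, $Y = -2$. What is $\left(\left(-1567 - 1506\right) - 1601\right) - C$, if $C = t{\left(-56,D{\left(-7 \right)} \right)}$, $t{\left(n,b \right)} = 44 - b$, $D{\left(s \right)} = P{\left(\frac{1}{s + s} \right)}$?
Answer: $- \frac{66025}{14} \approx -4716.1$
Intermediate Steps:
$P{\left(Q \right)} = 2 + Q$ ($P{\left(Q \right)} = \left(Q - 2\right) + 4 = \left(-2 + Q\right) + 4 = 2 + Q$)
$D{\left(s \right)} = 2 + \frac{1}{2 s}$ ($D{\left(s \right)} = 2 + \frac{1}{s + s} = 2 + \frac{1}{2 s}$)
$C = \frac{589}{14}$ ($C = 44 - \left(2 + \frac{1}{2 \left(-7\right)}\right) = 44 - \left(2 + \frac{1}{2} \left(- \frac{1}{7}\right)\right) = 44 - \left(2 - \frac{1}{14}\right) = 44 - \frac{27}{14} = \frac{589}{14} \approx 42.071$)
$\left(\left(-1567 - 1506\right) - 1601\right) - C = \left(\left(-1567 - 1506\right) - 1601\right) - \frac{589}{14} = \left(-3073 - 1601\right) - \frac{589}{14} = -4674 - \frac{589}{14} = - \frac{66025}{14}$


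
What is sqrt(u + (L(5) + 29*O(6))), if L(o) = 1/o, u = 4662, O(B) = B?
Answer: sqrt(120905)/5 ≈ 69.543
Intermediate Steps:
sqrt(u + (L(5) + 29*O(6))) = sqrt(4662 + (1/5 + 29*6)) = sqrt(4662 + (1/5 + 174)) = sqrt(4662 + 871/5) = sqrt(24181/5) = sqrt(120905)/5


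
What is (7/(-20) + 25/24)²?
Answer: 6889/14400 ≈ 0.47840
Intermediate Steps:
(7/(-20) + 25/24)² = (7*(-1/20) + 25*(1/24))² = (-7/20 + 25/24)² = (83/120)² = 6889/14400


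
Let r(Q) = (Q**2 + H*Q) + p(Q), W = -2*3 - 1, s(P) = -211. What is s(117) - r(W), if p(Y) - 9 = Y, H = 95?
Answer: 403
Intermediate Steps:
p(Y) = 9 + Y
W = -7 (W = -6 - 1 = -7)
r(Q) = 9 + Q**2 + 96*Q (r(Q) = (Q**2 + 95*Q) + (9 + Q) = 9 + Q**2 + 96*Q)
s(117) - r(W) = -211 - (9 + (-7)**2 + 96*(-7)) = -211 - (9 + 49 - 672) = -211 - 1*(-614) = -211 + 614 = 403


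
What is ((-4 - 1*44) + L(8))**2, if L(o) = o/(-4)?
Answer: 2500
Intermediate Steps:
L(o) = -o/4 (L(o) = o*(-1/4) = -o/4)
((-4 - 1*44) + L(8))**2 = ((-4 - 1*44) - 1/4*8)**2 = ((-4 - 44) - 2)**2 = (-48 - 2)**2 = (-50)**2 = 2500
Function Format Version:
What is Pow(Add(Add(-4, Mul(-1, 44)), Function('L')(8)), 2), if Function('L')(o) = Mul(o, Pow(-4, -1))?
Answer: 2500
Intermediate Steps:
Function('L')(o) = Mul(Rational(-1, 4), o) (Function('L')(o) = Mul(o, Rational(-1, 4)) = Mul(Rational(-1, 4), o))
Pow(Add(Add(-4, Mul(-1, 44)), Function('L')(8)), 2) = Pow(Add(Add(-4, Mul(-1, 44)), Mul(Rational(-1, 4), 8)), 2) = Pow(Add(Add(-4, -44), -2), 2) = Pow(Add(-48, -2), 2) = Pow(-50, 2) = 2500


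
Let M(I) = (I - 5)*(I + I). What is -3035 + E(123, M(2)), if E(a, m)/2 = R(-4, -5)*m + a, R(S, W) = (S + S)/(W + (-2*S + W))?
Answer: -2885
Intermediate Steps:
M(I) = 2*I*(-5 + I) (M(I) = (-5 + I)*(2*I) = 2*I*(-5 + I))
R(S, W) = 2*S/(-2*S + 2*W) (R(S, W) = (2*S)/(W + (W - 2*S)) = (2*S)/(-2*S + 2*W) = 2*S/(-2*S + 2*W))
E(a, m) = 2*a + 8*m (E(a, m) = 2*((-1*(-4)/(-4 - 1*(-5)))*m + a) = 2*((-1*(-4)/(-4 + 5))*m + a) = 2*((-1*(-4)/1)*m + a) = 2*((-1*(-4)*1)*m + a) = 2*(4*m + a) = 2*(a + 4*m) = 2*a + 8*m)
-3035 + E(123, M(2)) = -3035 + (2*123 + 8*(2*2*(-5 + 2))) = -3035 + (246 + 8*(2*2*(-3))) = -3035 + (246 + 8*(-12)) = -3035 + (246 - 96) = -3035 + 150 = -2885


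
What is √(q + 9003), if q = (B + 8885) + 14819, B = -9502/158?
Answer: √203749058/79 ≈ 180.68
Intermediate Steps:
B = -4751/79 (B = -9502*1/158 = -4751/79 ≈ -60.139)
q = 1867865/79 (q = (-4751/79 + 8885) + 14819 = 697164/79 + 14819 = 1867865/79 ≈ 23644.)
√(q + 9003) = √(1867865/79 + 9003) = √(2579102/79) = √203749058/79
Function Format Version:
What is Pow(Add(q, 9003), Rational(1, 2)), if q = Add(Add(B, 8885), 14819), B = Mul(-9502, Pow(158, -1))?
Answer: Mul(Rational(1, 79), Pow(203749058, Rational(1, 2))) ≈ 180.68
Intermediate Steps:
B = Rational(-4751, 79) (B = Mul(-9502, Rational(1, 158)) = Rational(-4751, 79) ≈ -60.139)
q = Rational(1867865, 79) (q = Add(Add(Rational(-4751, 79), 8885), 14819) = Add(Rational(697164, 79), 14819) = Rational(1867865, 79) ≈ 23644.)
Pow(Add(q, 9003), Rational(1, 2)) = Pow(Add(Rational(1867865, 79), 9003), Rational(1, 2)) = Pow(Rational(2579102, 79), Rational(1, 2)) = Mul(Rational(1, 79), Pow(203749058, Rational(1, 2)))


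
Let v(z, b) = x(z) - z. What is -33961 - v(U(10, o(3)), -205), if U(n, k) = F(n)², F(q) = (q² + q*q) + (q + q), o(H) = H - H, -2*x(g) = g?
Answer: 38639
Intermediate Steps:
x(g) = -g/2
o(H) = 0
F(q) = 2*q + 2*q² (F(q) = (q² + q²) + 2*q = 2*q² + 2*q = 2*q + 2*q²)
U(n, k) = 4*n²*(1 + n)² (U(n, k) = (2*n*(1 + n))² = 4*n²*(1 + n)²)
v(z, b) = -3*z/2 (v(z, b) = -z/2 - z = -3*z/2)
-33961 - v(U(10, o(3)), -205) = -33961 - (-3)*4*10²*(1 + 10)²/2 = -33961 - (-3)*4*100*11²/2 = -33961 - (-3)*4*100*121/2 = -33961 - (-3)*48400/2 = -33961 - 1*(-72600) = -33961 + 72600 = 38639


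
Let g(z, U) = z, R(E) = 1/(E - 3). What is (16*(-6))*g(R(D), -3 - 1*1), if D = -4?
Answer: 96/7 ≈ 13.714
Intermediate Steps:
R(E) = 1/(-3 + E)
(16*(-6))*g(R(D), -3 - 1*1) = (16*(-6))/(-3 - 4) = -96/(-7) = -96*(-⅐) = 96/7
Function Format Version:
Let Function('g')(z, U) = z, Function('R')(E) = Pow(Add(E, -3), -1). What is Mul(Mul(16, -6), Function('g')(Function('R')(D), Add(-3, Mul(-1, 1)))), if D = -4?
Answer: Rational(96, 7) ≈ 13.714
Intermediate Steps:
Function('R')(E) = Pow(Add(-3, E), -1)
Mul(Mul(16, -6), Function('g')(Function('R')(D), Add(-3, Mul(-1, 1)))) = Mul(Mul(16, -6), Pow(Add(-3, -4), -1)) = Mul(-96, Pow(-7, -1)) = Mul(-96, Rational(-1, 7)) = Rational(96, 7)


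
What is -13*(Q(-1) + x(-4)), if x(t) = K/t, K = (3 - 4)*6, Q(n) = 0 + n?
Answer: -13/2 ≈ -6.5000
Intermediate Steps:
Q(n) = n
K = -6 (K = -1*6 = -6)
x(t) = -6/t
-13*(Q(-1) + x(-4)) = -13*(-1 - 6/(-4)) = -13*(-1 - 6*(-¼)) = -13*(-1 + 3/2) = -13*½ = -13/2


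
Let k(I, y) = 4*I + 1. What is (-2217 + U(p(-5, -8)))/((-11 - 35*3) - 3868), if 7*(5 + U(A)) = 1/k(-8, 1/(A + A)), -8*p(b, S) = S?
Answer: 160725/288176 ≈ 0.55773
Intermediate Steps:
k(I, y) = 1 + 4*I
p(b, S) = -S/8
U(A) = -1086/217 (U(A) = -5 + 1/(7*(1 + 4*(-8))) = -5 + 1/(7*(1 - 32)) = -5 + (1/7)/(-31) = -5 + (1/7)*(-1/31) = -5 - 1/217 = -1086/217)
(-2217 + U(p(-5, -8)))/((-11 - 35*3) - 3868) = (-2217 - 1086/217)/((-11 - 35*3) - 3868) = -482175/(217*((-11 - 105) - 3868)) = -482175/(217*(-116 - 3868)) = -482175/217/(-3984) = -482175/217*(-1/3984) = 160725/288176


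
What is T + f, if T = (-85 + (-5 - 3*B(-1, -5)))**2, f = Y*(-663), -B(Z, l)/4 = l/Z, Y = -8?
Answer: 6204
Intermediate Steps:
B(Z, l) = -4*l/Z
f = 5304 (f = -8*(-663) = 5304)
T = 900 (T = (-85 + (-5 - (-12)*(-5)/(-1)))**2 = (-85 + (-5 - (-12)*(-5)*(-1)))**2 = (-85 + (-5 - 3*(-20)))**2 = (-85 + (-5 + 60))**2 = (-85 + 55)**2 = (-30)**2 = 900)
T + f = 900 + 5304 = 6204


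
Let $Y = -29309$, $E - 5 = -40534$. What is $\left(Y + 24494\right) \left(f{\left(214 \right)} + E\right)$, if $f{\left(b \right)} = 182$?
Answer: $194270805$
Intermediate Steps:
$E = -40529$ ($E = 5 - 40534 = -40529$)
$\left(Y + 24494\right) \left(f{\left(214 \right)} + E\right) = \left(-29309 + 24494\right) \left(182 - 40529\right) = \left(-4815\right) \left(-40347\right) = 194270805$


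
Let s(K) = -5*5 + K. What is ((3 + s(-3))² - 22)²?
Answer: 363609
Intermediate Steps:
s(K) = -25 + K
((3 + s(-3))² - 22)² = ((3 + (-25 - 3))² - 22)² = ((3 - 28)² - 22)² = ((-25)² - 22)² = (625 - 22)² = 603² = 363609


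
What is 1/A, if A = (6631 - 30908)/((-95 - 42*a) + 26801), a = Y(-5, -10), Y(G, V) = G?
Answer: -26916/24277 ≈ -1.1087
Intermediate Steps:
a = -5
A = -24277/26916 (A = (6631 - 30908)/((-95 - 42*(-5)) + 26801) = -24277/((-95 + 210) + 26801) = -24277/(115 + 26801) = -24277/26916 ≈ -0.90195)
1/A = 1/(-24277/26916) = -26916/24277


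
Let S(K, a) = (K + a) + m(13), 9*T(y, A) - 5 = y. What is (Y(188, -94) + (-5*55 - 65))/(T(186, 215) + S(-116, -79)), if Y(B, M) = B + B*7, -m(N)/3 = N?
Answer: -10476/1915 ≈ -5.4705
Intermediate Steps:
m(N) = -3*N
T(y, A) = 5/9 + y/9
S(K, a) = -39 + K + a (S(K, a) = (K + a) - 3*13 = (K + a) - 39 = -39 + K + a)
Y(B, M) = 8*B (Y(B, M) = B + 7*B = 8*B)
(Y(188, -94) + (-5*55 - 65))/(T(186, 215) + S(-116, -79)) = (8*188 + (-5*55 - 65))/((5/9 + (⅑)*186) + (-39 - 116 - 79)) = (1504 + (-275 - 65))/((5/9 + 62/3) - 234) = (1504 - 340)/(191/9 - 234) = 1164/(-1915/9) = 1164*(-9/1915) = -10476/1915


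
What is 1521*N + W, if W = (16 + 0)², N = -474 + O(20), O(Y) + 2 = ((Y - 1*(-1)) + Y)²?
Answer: 1833061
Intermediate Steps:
O(Y) = -2 + (1 + 2*Y)² (O(Y) = -2 + ((Y - 1*(-1)) + Y)² = -2 + ((Y + 1) + Y)² = -2 + ((1 + Y) + Y)² = -2 + (1 + 2*Y)²)
N = 1205 (N = -474 + (-2 + (1 + 2*20)²) = -474 + (-2 + (1 + 40)²) = -474 + (-2 + 41²) = -474 + (-2 + 1681) = -474 + 1679 = 1205)
W = 256 (W = 16² = 256)
1521*N + W = 1521*1205 + 256 = 1832805 + 256 = 1833061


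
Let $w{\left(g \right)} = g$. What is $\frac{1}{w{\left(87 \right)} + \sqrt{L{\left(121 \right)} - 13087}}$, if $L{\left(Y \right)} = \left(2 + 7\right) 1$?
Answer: $\frac{87}{20647} - \frac{i \sqrt{13078}}{20647} \approx 0.0042137 - 0.0055388 i$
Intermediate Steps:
$L{\left(Y \right)} = 9$ ($L{\left(Y \right)} = 9 \cdot 1 = 9$)
$\frac{1}{w{\left(87 \right)} + \sqrt{L{\left(121 \right)} - 13087}} = \frac{1}{87 + \sqrt{9 - 13087}} = \frac{1}{87 + \sqrt{-13078}} = \frac{1}{87 + i \sqrt{13078}}$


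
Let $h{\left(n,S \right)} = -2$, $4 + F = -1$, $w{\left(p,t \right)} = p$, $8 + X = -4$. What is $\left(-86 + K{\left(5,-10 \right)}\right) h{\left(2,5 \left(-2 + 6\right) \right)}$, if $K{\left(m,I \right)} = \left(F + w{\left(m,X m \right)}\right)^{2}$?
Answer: $172$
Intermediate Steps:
$X = -12$ ($X = -8 - 4 = -12$)
$F = -5$ ($F = -4 - 1 = -5$)
$K{\left(m,I \right)} = \left(-5 + m\right)^{2}$
$\left(-86 + K{\left(5,-10 \right)}\right) h{\left(2,5 \left(-2 + 6\right) \right)} = \left(-86 + \left(-5 + 5\right)^{2}\right) \left(-2\right) = \left(-86 + 0^{2}\right) \left(-2\right) = \left(-86 + 0\right) \left(-2\right) = \left(-86\right) \left(-2\right) = 172$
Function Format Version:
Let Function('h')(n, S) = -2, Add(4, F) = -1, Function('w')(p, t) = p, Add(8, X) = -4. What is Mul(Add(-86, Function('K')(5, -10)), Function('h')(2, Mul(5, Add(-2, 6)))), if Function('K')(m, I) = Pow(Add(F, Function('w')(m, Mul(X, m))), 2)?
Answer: 172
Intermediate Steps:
X = -12 (X = Add(-8, -4) = -12)
F = -5 (F = Add(-4, -1) = -5)
Function('K')(m, I) = Pow(Add(-5, m), 2)
Mul(Add(-86, Function('K')(5, -10)), Function('h')(2, Mul(5, Add(-2, 6)))) = Mul(Add(-86, Pow(Add(-5, 5), 2)), -2) = Mul(Add(-86, Pow(0, 2)), -2) = Mul(Add(-86, 0), -2) = Mul(-86, -2) = 172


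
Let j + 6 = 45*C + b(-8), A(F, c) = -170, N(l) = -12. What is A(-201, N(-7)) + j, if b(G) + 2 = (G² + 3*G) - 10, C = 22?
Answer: 842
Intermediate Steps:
b(G) = -12 + G² + 3*G (b(G) = -2 + ((G² + 3*G) - 10) = -2 + (-10 + G² + 3*G) = -12 + G² + 3*G)
j = 1012 (j = -6 + (45*22 + (-12 + (-8)² + 3*(-8))) = -6 + (990 + (-12 + 64 - 24)) = -6 + (990 + 28) = -6 + 1018 = 1012)
A(-201, N(-7)) + j = -170 + 1012 = 842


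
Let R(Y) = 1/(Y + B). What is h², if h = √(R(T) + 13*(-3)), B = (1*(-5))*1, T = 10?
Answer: -194/5 ≈ -38.800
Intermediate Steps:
B = -5 (B = -5*1 = -5)
R(Y) = 1/(-5 + Y) (R(Y) = 1/(Y - 5) = 1/(-5 + Y))
h = I*√970/5 (h = √(1/(-5 + 10) + 13*(-3)) = √(1/5 - 39) = √(⅕ - 39) = √(-194/5) = I*√970/5 ≈ 6.229*I)
h² = (I*√970/5)² = -194/5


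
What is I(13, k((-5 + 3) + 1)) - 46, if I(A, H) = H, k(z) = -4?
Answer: -50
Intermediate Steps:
I(13, k((-5 + 3) + 1)) - 46 = -4 - 46 = -50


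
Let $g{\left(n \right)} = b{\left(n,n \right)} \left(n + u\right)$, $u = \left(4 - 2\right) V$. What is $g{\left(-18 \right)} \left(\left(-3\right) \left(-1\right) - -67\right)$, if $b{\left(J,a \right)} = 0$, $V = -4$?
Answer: $0$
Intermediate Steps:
$u = -8$ ($u = \left(4 - 2\right) \left(-4\right) = 2 \left(-4\right) = -8$)
$g{\left(n \right)} = 0$ ($g{\left(n \right)} = 0 \left(n - 8\right) = 0 \left(-8 + n\right) = 0$)
$g{\left(-18 \right)} \left(\left(-3\right) \left(-1\right) - -67\right) = 0 \left(\left(-3\right) \left(-1\right) - -67\right) = 0 \left(3 + 67\right) = 0 \cdot 70 = 0$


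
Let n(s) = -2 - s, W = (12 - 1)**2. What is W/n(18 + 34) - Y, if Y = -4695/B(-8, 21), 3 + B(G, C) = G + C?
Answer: 12616/27 ≈ 467.26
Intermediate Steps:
W = 121 (W = 11**2 = 121)
B(G, C) = -3 + C + G (B(G, C) = -3 + (G + C) = -3 + (C + G) = -3 + C + G)
Y = -939/2 (Y = -4695/(-3 + 21 - 8) = -4695/10 = -4695*1/10 = -939/2 ≈ -469.50)
W/n(18 + 34) - Y = 121/(-2 - (18 + 34)) - 1*(-939/2) = 121/(-2 - 1*52) + 939/2 = 121/(-2 - 52) + 939/2 = 121/(-54) + 939/2 = 121*(-1/54) + 939/2 = -121/54 + 939/2 = 12616/27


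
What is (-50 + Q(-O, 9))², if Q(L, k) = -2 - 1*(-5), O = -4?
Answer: 2209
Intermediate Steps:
Q(L, k) = 3 (Q(L, k) = -2 + 5 = 3)
(-50 + Q(-O, 9))² = (-50 + 3)² = (-47)² = 2209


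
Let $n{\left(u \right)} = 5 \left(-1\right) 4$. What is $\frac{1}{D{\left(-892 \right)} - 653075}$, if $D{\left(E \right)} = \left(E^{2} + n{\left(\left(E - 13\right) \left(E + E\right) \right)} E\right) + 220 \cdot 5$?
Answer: $\frac{1}{161529} \approx 6.1908 \cdot 10^{-6}$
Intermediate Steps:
$n{\left(u \right)} = -20$ ($n{\left(u \right)} = \left(-5\right) 4 = -20$)
$D{\left(E \right)} = 1100 + E^{2} - 20 E$ ($D{\left(E \right)} = \left(E^{2} - 20 E\right) + 220 \cdot 5 = \left(E^{2} - 20 E\right) + 1100 = 1100 + E^{2} - 20 E$)
$\frac{1}{D{\left(-892 \right)} - 653075} = \frac{1}{\left(1100 + \left(-892\right)^{2} - -17840\right) - 653075} = \frac{1}{\left(1100 + 795664 + 17840\right) - 653075} = \frac{1}{814604 - 653075} = \frac{1}{161529}$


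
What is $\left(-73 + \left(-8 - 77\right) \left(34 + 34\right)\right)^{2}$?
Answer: $34257609$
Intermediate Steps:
$\left(-73 + \left(-8 - 77\right) \left(34 + 34\right)\right)^{2} = \left(-73 - 5780\right)^{2} = \left(-5853\right)^{2} = 34257609$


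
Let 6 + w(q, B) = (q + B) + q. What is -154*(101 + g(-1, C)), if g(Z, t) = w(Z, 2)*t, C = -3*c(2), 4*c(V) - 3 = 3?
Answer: -19712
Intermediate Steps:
c(V) = 3/2 (c(V) = ¾ + (¼)*3 = ¾ + ¾ = 3/2)
C = -9/2 (C = -3*3/2 = -9/2 ≈ -4.5000)
w(q, B) = -6 + B + 2*q (w(q, B) = -6 + ((q + B) + q) = -6 + ((B + q) + q) = -6 + (B + 2*q) = -6 + B + 2*q)
g(Z, t) = t*(-4 + 2*Z) (g(Z, t) = (-6 + 2 + 2*Z)*t = (-4 + 2*Z)*t = t*(-4 + 2*Z))
-154*(101 + g(-1, C)) = -154*(101 + 2*(-9/2)*(-2 - 1)) = -154*(101 + 2*(-9/2)*(-3)) = -154*(101 + 27) = -154*128 = -19712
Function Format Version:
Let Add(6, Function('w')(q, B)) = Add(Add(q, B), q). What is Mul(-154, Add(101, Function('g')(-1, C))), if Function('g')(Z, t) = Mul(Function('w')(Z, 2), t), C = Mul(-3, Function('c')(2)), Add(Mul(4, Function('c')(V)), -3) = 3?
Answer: -19712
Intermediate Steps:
Function('c')(V) = Rational(3, 2) (Function('c')(V) = Add(Rational(3, 4), Mul(Rational(1, 4), 3)) = Add(Rational(3, 4), Rational(3, 4)) = Rational(3, 2))
C = Rational(-9, 2) (C = Mul(-3, Rational(3, 2)) = Rational(-9, 2) ≈ -4.5000)
Function('w')(q, B) = Add(-6, B, Mul(2, q)) (Function('w')(q, B) = Add(-6, Add(Add(q, B), q)) = Add(-6, Add(Add(B, q), q)) = Add(-6, Add(B, Mul(2, q))) = Add(-6, B, Mul(2, q)))
Function('g')(Z, t) = Mul(t, Add(-4, Mul(2, Z))) (Function('g')(Z, t) = Mul(Add(-6, 2, Mul(2, Z)), t) = Mul(Add(-4, Mul(2, Z)), t) = Mul(t, Add(-4, Mul(2, Z))))
Mul(-154, Add(101, Function('g')(-1, C))) = Mul(-154, Add(101, Mul(2, Rational(-9, 2), Add(-2, -1)))) = Mul(-154, Add(101, Mul(2, Rational(-9, 2), -3))) = Mul(-154, Add(101, 27)) = Mul(-154, 128) = -19712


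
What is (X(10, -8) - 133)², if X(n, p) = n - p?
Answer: 13225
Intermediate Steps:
(X(10, -8) - 133)² = ((10 - 1*(-8)) - 133)² = ((10 + 8) - 133)² = (18 - 133)² = (-115)² = 13225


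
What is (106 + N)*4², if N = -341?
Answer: -3760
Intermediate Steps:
(106 + N)*4² = (106 - 341)*4² = -235*16 = -3760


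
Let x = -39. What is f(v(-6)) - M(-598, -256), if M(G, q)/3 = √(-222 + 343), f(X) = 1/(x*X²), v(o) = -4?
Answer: -20593/624 ≈ -33.002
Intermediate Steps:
f(X) = -1/(39*X²) (f(X) = 1/(-39*X²) = -1/(39*X²))
M(G, q) = 33 (M(G, q) = 3*√(-222 + 343) = 3*√121 = 3*11 = 33)
f(v(-6)) - M(-598, -256) = -1/39/(-4)² - 1*33 = -1/39*1/16 - 33 = -1/624 - 33 = -20593/624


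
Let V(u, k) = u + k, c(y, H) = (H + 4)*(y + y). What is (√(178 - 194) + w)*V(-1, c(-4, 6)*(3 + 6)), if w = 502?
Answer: -361942 - 2884*I ≈ -3.6194e+5 - 2884.0*I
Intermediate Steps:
c(y, H) = 2*y*(4 + H) (c(y, H) = (4 + H)*(2*y) = 2*y*(4 + H))
V(u, k) = k + u
(√(178 - 194) + w)*V(-1, c(-4, 6)*(3 + 6)) = (√(178 - 194) + 502)*((2*(-4)*(4 + 6))*(3 + 6) - 1) = (√(-16) + 502)*((2*(-4)*10)*9 - 1) = (4*I + 502)*(-80*9 - 1) = (502 + 4*I)*(-720 - 1) = (502 + 4*I)*(-721) = -361942 - 2884*I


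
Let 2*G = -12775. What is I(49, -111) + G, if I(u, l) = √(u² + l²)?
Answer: -12775/2 + √14722 ≈ -6266.2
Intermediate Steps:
G = -12775/2 (G = (½)*(-12775) = -12775/2 ≈ -6387.5)
I(u, l) = √(l² + u²)
I(49, -111) + G = √((-111)² + 49²) - 12775/2 = √(12321 + 2401) - 12775/2 = √14722 - 12775/2 = -12775/2 + √14722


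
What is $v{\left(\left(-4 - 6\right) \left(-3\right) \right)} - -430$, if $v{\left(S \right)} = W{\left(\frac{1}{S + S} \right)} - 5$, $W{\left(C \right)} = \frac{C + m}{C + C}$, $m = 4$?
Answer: $\frac{1091}{2} \approx 545.5$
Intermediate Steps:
$W{\left(C \right)} = \frac{4 + C}{2 C}$ ($W{\left(C \right)} = \frac{C + 4}{C + C} = \frac{4 + C}{2 C}$)
$v{\left(S \right)} = -5 + S \left(4 + \frac{1}{2 S}\right)$ ($v{\left(S \right)} = \frac{4 + \frac{1}{S + S}}{2 \frac{1}{S + S}} - 5 = \frac{4 + \frac{1}{2 S}}{2 \frac{1}{2 S}} - 5 = \frac{2 S \left(4 + \frac{1}{2 S}\right)}{2} - 5 = S \left(4 + \frac{1}{2 S}\right) - 5 = -5 + S \left(4 + \frac{1}{2 S}\right)$)
$v{\left(\left(-4 - 6\right) \left(-3\right) \right)} - -430 = \left(- \frac{9}{2} + 4 \left(-4 - 6\right) \left(-3\right)\right) - -430 = \left(- \frac{9}{2} + 4 \left(-4 - 6\right) \left(-3\right)\right) + 430 = \left(- \frac{9}{2} + 4 \left(\left(-10\right) \left(-3\right)\right)\right) + 430 = \left(- \frac{9}{2} + 4 \cdot 30\right) + 430 = \left(- \frac{9}{2} + 120\right) + 430 = \frac{231}{2} + 430 = \frac{1091}{2}$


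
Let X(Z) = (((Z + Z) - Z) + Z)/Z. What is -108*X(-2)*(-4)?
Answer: 864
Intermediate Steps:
X(Z) = 2 (X(Z) = ((2*Z - Z) + Z)/Z = (Z + Z)/Z = (2*Z)/Z = 2)
-108*X(-2)*(-4) = -108*2*(-4) = -36*6*(-4) = -216*(-4) = 864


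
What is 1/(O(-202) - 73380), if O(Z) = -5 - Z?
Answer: -1/73183 ≈ -1.3664e-5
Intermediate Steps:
1/(O(-202) - 73380) = 1/((-5 - 1*(-202)) - 73380) = 1/((-5 + 202) - 73380) = 1/(197 - 73380) = 1/(-73183) = -1/73183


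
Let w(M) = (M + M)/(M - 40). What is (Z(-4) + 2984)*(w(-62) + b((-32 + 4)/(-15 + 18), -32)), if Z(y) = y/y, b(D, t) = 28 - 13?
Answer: 822865/17 ≈ 48404.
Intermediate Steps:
b(D, t) = 15
Z(y) = 1
w(M) = 2*M/(-40 + M) (w(M) = (2*M)/(-40 + M) = 2*M/(-40 + M))
(Z(-4) + 2984)*(w(-62) + b((-32 + 4)/(-15 + 18), -32)) = (1 + 2984)*(2*(-62)/(-40 - 62) + 15) = 2985*(2*(-62)/(-102) + 15) = 2985*(2*(-62)*(-1/102) + 15) = 2985*(62/51 + 15) = 2985*(827/51) = 822865/17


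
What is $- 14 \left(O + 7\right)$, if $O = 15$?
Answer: $-308$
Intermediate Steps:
$- 14 \left(O + 7\right) = - 14 \left(15 + 7\right) = \left(-14\right) 22 = -308$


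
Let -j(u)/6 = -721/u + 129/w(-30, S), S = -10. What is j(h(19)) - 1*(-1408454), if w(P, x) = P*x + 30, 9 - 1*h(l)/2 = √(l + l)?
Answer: 3332058848/2365 + 2163*√38/43 ≈ 1.4092e+6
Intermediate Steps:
h(l) = 18 - 2*√2*√l (h(l) = 18 - 2*√(l + l) = 18 - 2*√2*√l)
w(P, x) = 30 + P*x
j(u) = -129/55 + 4326/u (j(u) = -6*(-721/u + 129/(30 - 30*(-10))) = -6*(-721/u + 129/(30 + 300)) = -6*(-721/u + 129/330) = -6*(-721/u + 129*(1/330)) = -6*(-721/u + 43/110) = -6*(43/110 - 721/u) = -129/55 + 4326/u)
j(h(19)) - 1*(-1408454) = (-129/55 + 4326/(18 - 2*√2*√19)) - 1*(-1408454) = (-129/55 + 4326/(18 - 2*√38)) + 1408454 = 77464841/55 + 4326/(18 - 2*√38)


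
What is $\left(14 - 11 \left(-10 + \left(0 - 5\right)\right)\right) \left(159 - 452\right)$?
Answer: $-52447$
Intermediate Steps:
$\left(14 - 11 \left(-10 + \left(0 - 5\right)\right)\right) \left(159 - 452\right) = \left(14 - 11 \left(-10 + \left(0 - 5\right)\right)\right) \left(-293\right) = \left(14 - 11 \left(-10 - 5\right)\right) \left(-293\right) = \left(14 - -165\right) \left(-293\right) = \left(14 + 165\right) \left(-293\right) = 179 \left(-293\right) = -52447$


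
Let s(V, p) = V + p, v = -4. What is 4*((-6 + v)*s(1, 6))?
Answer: -280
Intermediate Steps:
4*((-6 + v)*s(1, 6)) = 4*((-6 - 4)*(1 + 6)) = 4*(-10*7) = 4*(-70) = -280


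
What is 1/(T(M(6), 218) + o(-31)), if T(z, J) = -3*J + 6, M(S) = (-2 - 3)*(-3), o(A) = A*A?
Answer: 1/313 ≈ 0.0031949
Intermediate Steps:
o(A) = A**2
M(S) = 15 (M(S) = -5*(-3) = 15)
T(z, J) = 6 - 3*J
1/(T(M(6), 218) + o(-31)) = 1/((6 - 3*218) + (-31)**2) = 1/((6 - 654) + 961) = 1/(-648 + 961) = 1/313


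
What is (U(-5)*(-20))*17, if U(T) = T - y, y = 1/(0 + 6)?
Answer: 5270/3 ≈ 1756.7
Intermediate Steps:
y = ⅙ (y = 1/6 = ⅙ ≈ 0.16667)
U(T) = -⅙ + T (U(T) = T - 1*⅙ = T - ⅙ = -⅙ + T)
(U(-5)*(-20))*17 = ((-⅙ - 5)*(-20))*17 = -31/6*(-20)*17 = (310/3)*17 = 5270/3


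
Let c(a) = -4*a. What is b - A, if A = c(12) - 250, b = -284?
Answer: 14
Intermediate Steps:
A = -298 (A = -4*12 - 250 = -48 - 250 = -298)
b - A = -284 - 1*(-298) = -284 + 298 = 14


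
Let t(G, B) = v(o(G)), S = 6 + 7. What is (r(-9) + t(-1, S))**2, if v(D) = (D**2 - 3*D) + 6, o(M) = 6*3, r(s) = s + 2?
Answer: 72361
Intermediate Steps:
r(s) = 2 + s
o(M) = 18
S = 13
v(D) = 6 + D**2 - 3*D
t(G, B) = 276 (t(G, B) = 6 + 18**2 - 3*18 = 6 + 324 - 54 = 276)
(r(-9) + t(-1, S))**2 = ((2 - 9) + 276)**2 = (-7 + 276)**2 = 269**2 = 72361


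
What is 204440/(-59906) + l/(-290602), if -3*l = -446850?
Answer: -17083417895/4352200853 ≈ -3.9252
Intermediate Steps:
l = 148950 (l = -⅓*(-446850) = 148950)
204440/(-59906) + l/(-290602) = 204440/(-59906) + 148950/(-290602) = 204440*(-1/59906) + 148950*(-1/290602) = -102220/29953 - 74475/145301 = -17083417895/4352200853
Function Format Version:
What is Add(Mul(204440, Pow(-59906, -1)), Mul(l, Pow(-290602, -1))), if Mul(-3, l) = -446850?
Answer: Rational(-17083417895, 4352200853) ≈ -3.9252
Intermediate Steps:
l = 148950 (l = Mul(Rational(-1, 3), -446850) = 148950)
Add(Mul(204440, Pow(-59906, -1)), Mul(l, Pow(-290602, -1))) = Add(Mul(204440, Pow(-59906, -1)), Mul(148950, Pow(-290602, -1))) = Add(Mul(204440, Rational(-1, 59906)), Mul(148950, Rational(-1, 290602))) = Add(Rational(-102220, 29953), Rational(-74475, 145301)) = Rational(-17083417895, 4352200853)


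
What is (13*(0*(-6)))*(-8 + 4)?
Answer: 0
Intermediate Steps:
(13*(0*(-6)))*(-8 + 4) = (13*0)*(-4) = 0*(-4) = 0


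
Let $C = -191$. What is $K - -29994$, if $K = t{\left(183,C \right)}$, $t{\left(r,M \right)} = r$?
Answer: $30177$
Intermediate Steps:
$K = 183$
$K - -29994 = 183 - -29994 = 183 + 29994 = 30177$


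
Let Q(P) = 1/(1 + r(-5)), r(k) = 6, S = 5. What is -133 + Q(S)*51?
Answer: -880/7 ≈ -125.71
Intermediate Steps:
Q(P) = 1/7 (Q(P) = 1/(1 + 6) = 1/7)
-133 + Q(S)*51 = -133 + (1/7)*51 = -133 + 51/7 = -880/7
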